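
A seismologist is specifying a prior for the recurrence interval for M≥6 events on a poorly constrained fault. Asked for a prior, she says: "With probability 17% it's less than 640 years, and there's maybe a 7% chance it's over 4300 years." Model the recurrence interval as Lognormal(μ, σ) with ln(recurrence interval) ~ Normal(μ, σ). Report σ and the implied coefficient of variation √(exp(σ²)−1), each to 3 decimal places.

If T ~ Lognormal(μ,σ) then ln T ~ Normal(μ,σ), so the p-quantile of ln T is μ + z_p·σ.
ln(640) = 6.461 and ln(4300) = 8.366; z_{0.17} = -0.9542, z_{0.93} = 1.476.
σ = (8.366 − 6.461)/(1.476 − (-0.9542)) = 0.784.
μ = 6.461 − (-0.9542)·0.784 = 7.209.
CV = √(exp(σ²)−1) = √(exp(0.6145)−1) = 0.921.

σ ≈ 0.784, CV ≈ 0.921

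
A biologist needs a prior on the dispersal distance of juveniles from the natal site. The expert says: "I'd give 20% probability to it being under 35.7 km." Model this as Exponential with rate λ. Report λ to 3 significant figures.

P(T < 35.7) = 1 − e^(−λ·35.7) = 0.2, so λ = −ln(1−0.2)/35.7 = −ln(0.8)/35.7 = 0.00625.

λ ≈ 0.00625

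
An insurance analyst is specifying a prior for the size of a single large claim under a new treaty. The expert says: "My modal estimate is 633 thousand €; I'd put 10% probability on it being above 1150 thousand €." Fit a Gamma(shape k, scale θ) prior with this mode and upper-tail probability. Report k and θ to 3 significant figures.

Gamma(k,θ) with k>1 has mode (k−1)θ, so θ = 633/(k−1).
Need P(X < 1150) = 0.9 with θ tied to k this way. Start at k = 2, θ = 633: P(X<1150) ≈ 0.542.
Too low — raise k to concentrate. Iterating converges to k ≈ 6.35.
Then θ = 633/(6.35−1) ≈ 118.

k ≈ 6.35, θ ≈ 118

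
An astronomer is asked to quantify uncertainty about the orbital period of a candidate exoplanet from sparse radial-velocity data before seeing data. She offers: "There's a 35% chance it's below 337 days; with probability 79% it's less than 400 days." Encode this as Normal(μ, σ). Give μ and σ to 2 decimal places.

μ = 357.37, σ = 52.86

The p-quantile of Normal(μ,σ) is μ + z_p·σ, with z_{0.35} = -0.3853 and z_{0.79} = 0.8064.
Eliminate σ: μ = (z₂·x₁ − z₁·x₂)/(z₂ − z₁) = (0.8064·337 − (-0.3853)·400)/1.192 = 357.37.
Then σ = (x₂ − x₁)/(z₂ − z₁) = (400 − 337)/1.192 = 52.86.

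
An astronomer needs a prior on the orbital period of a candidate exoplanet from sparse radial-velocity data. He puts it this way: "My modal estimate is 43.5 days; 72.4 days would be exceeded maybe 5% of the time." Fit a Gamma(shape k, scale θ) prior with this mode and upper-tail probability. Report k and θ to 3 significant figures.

Gamma(k,θ) with k>1 has mode (k−1)θ, so θ = 43.5/(k−1).
Need P(X < 72.4) = 0.95 with θ tied to k this way. Start at k = 2, θ = 43.5: P(X<72.4) ≈ 0.496.
Too low — raise k to concentrate. Iterating converges to k ≈ 11.8.
Then θ = 43.5/(11.8−1) ≈ 4.04.

k ≈ 11.8, θ ≈ 4.04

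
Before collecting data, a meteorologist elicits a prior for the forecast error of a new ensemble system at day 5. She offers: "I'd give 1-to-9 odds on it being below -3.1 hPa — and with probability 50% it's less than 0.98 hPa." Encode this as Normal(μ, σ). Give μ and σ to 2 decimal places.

For Normal(μ,σ), the p-quantile is μ + z_p·σ. Here z_{0.1} = -1.282, z_{0.5} = 0.
So -3.1 = μ − 1.282σ and 0.98 = μ + 0σ.
Subtracting: σ = (0.98 − -3.1)/(0 − (-1.282)) = 3.18.
Then μ = -3.1 − (-1.282)·3.18 = 0.98.

μ = 0.98, σ = 3.18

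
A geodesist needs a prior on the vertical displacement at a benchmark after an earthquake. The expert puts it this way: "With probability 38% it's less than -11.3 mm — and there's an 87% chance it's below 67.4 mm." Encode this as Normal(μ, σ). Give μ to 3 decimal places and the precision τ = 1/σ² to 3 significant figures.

The p-quantile of Normal(μ,σ) is μ + z_p·σ, with z_{0.38} = -0.3055 and z_{0.87} = 1.126.
Eliminate σ: μ = (z₂·x₁ − z₁·x₂)/(z₂ − z₁) = (1.126·-11.3 − (-0.3055)·67.4)/1.432 = 5.490.
Then σ = (x₂ − x₁)/(z₂ − z₁) = (67.4 − -11.3)/1.432 = 54.963.
Precision τ = 1/σ² = 1/54.96² = 0.000331.

μ = 5.490, τ = 0.000331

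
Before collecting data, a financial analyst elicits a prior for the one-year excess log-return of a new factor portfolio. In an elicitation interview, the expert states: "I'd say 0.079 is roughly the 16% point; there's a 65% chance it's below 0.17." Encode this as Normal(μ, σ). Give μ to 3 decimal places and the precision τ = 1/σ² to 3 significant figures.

For Normal(μ,σ), the p-quantile is μ + z_p·σ. Here z_{0.16} = -0.9945, z_{0.65} = 0.3853.
So 0.079 = μ − 0.9945σ and 0.17 = μ + 0.3853σ.
Subtracting: σ = (0.17 − 0.079)/(0.3853 − (-0.9945)) = 0.066.
Then μ = 0.079 − (-0.9945)·0.066 = 0.145.
Precision τ = 1/σ² = 1/0.06595² = 230.

μ = 0.145, τ = 230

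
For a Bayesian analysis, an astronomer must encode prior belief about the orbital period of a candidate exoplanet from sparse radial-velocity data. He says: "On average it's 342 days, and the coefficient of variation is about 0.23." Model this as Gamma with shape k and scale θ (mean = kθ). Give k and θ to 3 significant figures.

k ≈ 18.9, θ ≈ 18.1

For Gamma(k, scale θ): mean = kθ, variance = kθ², so CV = 1/√k.
CV = 0.23, hence k = 1/CV² = 18.9.
Then θ = mean/k = 342/18.9 = 18.1.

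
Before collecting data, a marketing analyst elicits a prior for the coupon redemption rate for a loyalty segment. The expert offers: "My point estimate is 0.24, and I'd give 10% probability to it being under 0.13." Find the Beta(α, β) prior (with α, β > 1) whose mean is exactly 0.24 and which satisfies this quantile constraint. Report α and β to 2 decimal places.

With mean 0.24 fixed, write α = 0.24s, β = 0.76s where s = α+β.
Need P(θ < 0.13) = 0.1 under Beta(0.24s, 0.76s). Normal approximation: (q−m)/√(m(1−m)/s) ≈ z_{0.1} = -1.28, so s ≈ 0.24·0.76·(-1.28)²/(0.13−0.24)² = 24.8.
At s = 24.8: P(θ<0.13) ≈ 0.083. Adjusting to match 0.1 gives s ≈ 21.66.
So α = 0.24·21.66 ≈ 5.20, β = 0.76·21.66 ≈ 16.46.

α ≈ 5.20, β ≈ 16.46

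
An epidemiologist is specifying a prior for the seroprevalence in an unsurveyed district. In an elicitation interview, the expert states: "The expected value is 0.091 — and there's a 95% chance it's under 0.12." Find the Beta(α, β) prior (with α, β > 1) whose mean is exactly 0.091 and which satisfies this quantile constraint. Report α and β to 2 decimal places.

α ≈ 26.83, β ≈ 267.99

With mean 0.091 fixed, write α = 0.091s, β = 0.909s where s = α+β.
Need P(θ < 0.12) = 0.95 under Beta(0.091s, 0.909s). Normal approximation: (q−m)/√(m(1−m)/s) ≈ z_{0.95} = 1.64, so s ≈ 0.091·0.909·(1.64)²/(0.12−0.091)² = 266.1.
At s = 266.1: P(θ<0.12) ≈ 0.942. Adjusting to match 0.95 gives s ≈ 294.82.
So α = 0.091·294.82 ≈ 26.83, β = 0.909·294.82 ≈ 267.99.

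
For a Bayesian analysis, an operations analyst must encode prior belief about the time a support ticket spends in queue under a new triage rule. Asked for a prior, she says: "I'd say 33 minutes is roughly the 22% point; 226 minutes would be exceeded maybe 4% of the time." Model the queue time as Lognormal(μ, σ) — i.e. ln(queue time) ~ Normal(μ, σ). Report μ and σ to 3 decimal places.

μ ≈ 4.085, σ ≈ 0.763

If T ~ Lognormal(μ,σ) then ln T ~ Normal(μ,σ), so the p-quantile of ln T is μ + z_p·σ.
ln(33) = 3.497 and ln(226) = 5.421; z_{0.22} = -0.7722, z_{0.96} = 1.751.
σ = (5.421 − 3.497)/(1.751 − (-0.7722)) = 0.763.
μ = 3.497 − (-0.7722)·0.763 = 4.085.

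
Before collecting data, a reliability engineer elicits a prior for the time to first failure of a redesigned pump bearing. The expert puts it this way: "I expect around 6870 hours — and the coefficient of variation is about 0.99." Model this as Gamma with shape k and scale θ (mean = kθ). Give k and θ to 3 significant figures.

For Gamma(k, scale θ): mean = kθ, variance = kθ², so CV = 1/√k.
CV = 0.99, hence k = 1/CV² = 1.02.
Then θ = mean/k = 6870/1.02 = 6730.

k ≈ 1.02, θ ≈ 6730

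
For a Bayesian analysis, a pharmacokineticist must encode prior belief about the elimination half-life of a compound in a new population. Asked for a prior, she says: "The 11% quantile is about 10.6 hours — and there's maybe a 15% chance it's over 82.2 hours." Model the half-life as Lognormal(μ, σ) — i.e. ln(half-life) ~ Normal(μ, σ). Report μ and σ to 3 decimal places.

μ ≈ 3.471, σ ≈ 0.905

If T ~ Lognormal(μ,σ) then ln T ~ Normal(μ,σ), so the p-quantile of ln T is μ + z_p·σ.
ln(10.6) = 2.361 and ln(82.2) = 4.409; z_{0.11} = -1.227, z_{0.85} = 1.036.
σ = (4.409 − 2.361)/(1.036 − (-1.227)) = 0.905.
μ = 2.361 − (-1.227)·0.905 = 3.471.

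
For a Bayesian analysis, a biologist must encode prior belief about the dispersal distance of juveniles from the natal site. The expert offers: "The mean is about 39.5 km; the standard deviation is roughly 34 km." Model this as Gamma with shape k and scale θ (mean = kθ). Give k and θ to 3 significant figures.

For Gamma(k, scale θ): mean = kθ, variance = kθ², so CV = 1/√k.
CV = SD/mean = 34/39.5 = 0.8608, hence k = 1/CV² = 1.35.
Then θ = mean/k = 39.5/1.35 = 29.3.

k ≈ 1.35, θ ≈ 29.3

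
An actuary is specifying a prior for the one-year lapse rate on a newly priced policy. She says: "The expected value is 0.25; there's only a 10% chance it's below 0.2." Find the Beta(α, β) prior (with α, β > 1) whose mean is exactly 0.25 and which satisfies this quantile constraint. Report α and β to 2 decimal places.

With mean 0.25 fixed, write α = 0.25s, β = 0.75s where s = α+β.
Need P(θ < 0.2) = 0.1 under Beta(0.25s, 0.75s). Normal approximation: (q−m)/√(m(1−m)/s) ≈ z_{0.1} = -1.28, so s ≈ 0.25·0.75·(-1.28)²/(0.2−0.25)² = 123.2.
At s = 123.2: P(θ<0.2) ≈ 0.095. Adjusting to match 0.1 gives s ≈ 118.05.
So α = 0.25·118.05 ≈ 29.51, β = 0.75·118.05 ≈ 88.54.

α ≈ 29.51, β ≈ 88.54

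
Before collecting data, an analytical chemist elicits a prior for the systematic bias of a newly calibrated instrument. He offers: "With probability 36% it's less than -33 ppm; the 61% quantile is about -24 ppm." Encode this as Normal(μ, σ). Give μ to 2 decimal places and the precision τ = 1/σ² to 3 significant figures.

μ = -27.94, τ = 0.00502

The p-quantile of Normal(μ,σ) is μ + z_p·σ, with z_{0.36} = -0.3585 and z_{0.61} = 0.2793.
Eliminate σ: μ = (z₂·x₁ − z₁·x₂)/(z₂ − z₁) = (0.2793·-33 − (-0.3585)·-24)/0.6378 = -27.94.
Then σ = (x₂ − x₁)/(z₂ − z₁) = (-24 − -33)/0.6378 = 14.11.
Precision τ = 1/σ² = 1/14.11² = 0.00502.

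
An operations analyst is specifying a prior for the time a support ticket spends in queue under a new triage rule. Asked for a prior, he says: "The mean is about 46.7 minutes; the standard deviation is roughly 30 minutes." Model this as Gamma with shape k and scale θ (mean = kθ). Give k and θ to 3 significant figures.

k ≈ 2.42, θ ≈ 19.3

For Gamma(k, scale θ): mean = kθ, variance = kθ², so CV = 1/√k.
CV = SD/mean = 30/46.7 = 0.6424, hence k = 1/CV² = 2.42.
Then θ = mean/k = 46.7/2.42 = 19.3.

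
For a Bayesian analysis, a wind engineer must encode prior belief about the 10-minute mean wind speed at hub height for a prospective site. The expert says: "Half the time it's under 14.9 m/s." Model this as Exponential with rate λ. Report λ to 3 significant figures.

Exponential median = ln 2 / λ, so λ = ln 2 / 14.9 = 0.0465.

λ ≈ 0.0465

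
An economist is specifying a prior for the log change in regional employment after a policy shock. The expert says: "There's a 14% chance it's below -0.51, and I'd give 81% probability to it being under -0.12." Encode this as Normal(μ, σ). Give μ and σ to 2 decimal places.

μ = -0.29, σ = 0.20

For Normal(μ,σ), the p-quantile is μ + z_p·σ. Here z_{0.14} = -1.08, z_{0.81} = 0.8779.
So -0.51 = μ − 1.08σ and -0.12 = μ + 0.8779σ.
Subtracting: σ = (-0.12 − -0.51)/(0.8779 − (-1.08)) = 0.20.
Then μ = -0.51 − (-1.08)·0.20 = -0.29.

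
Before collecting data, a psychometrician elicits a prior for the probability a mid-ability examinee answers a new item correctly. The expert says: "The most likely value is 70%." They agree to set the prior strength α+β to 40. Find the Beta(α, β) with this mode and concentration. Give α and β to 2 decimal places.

α = 27.60, β = 12.40

For α,β > 1 the Beta mode is (α−1)/(α+β−2). With α+β = 40, the mode is (α−1)/38.
Set (α−1)/38 = 0.7 → α = 1 + 0.7·38 = 27.60.
β = 40 − α = 12.40.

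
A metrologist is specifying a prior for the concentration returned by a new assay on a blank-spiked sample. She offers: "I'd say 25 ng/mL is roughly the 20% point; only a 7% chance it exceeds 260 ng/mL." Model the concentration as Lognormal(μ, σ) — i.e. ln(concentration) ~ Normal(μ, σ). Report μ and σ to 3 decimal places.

μ ≈ 4.069, σ ≈ 1.011

If T ~ Lognormal(μ,σ) then ln T ~ Normal(μ,σ), so the p-quantile of ln T is μ + z_p·σ.
ln(25) = 3.219 and ln(260) = 5.561; z_{0.2} = -0.8416, z_{0.93} = 1.476.
σ = (5.561 − 3.219)/(1.476 − (-0.8416)) = 1.011.
μ = 3.219 − (-0.8416)·1.011 = 4.069.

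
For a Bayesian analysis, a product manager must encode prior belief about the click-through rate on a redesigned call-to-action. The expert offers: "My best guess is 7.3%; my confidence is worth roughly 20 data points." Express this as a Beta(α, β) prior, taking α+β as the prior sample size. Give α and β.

Under the effective-sample-size interpretation, Beta(α, β) has prior mean α/(α+β) and prior sample size α+β.
So α+β = 20 and α/(α+β) = 0.073, giving α = 0.073·20 = 1.46 and β = 20 − 1.46 = 18.54.

α = 1.46, β = 18.54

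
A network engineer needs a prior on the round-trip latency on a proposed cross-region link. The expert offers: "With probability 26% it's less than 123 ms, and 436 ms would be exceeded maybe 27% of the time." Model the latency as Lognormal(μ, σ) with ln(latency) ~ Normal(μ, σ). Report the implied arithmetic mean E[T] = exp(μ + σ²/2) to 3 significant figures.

E[T] ≈ 391 ms

If T ~ Lognormal(μ,σ) then ln T ~ Normal(μ,σ), so the p-quantile of ln T is μ + z_p·σ.
ln(123) = 4.812 and ln(436) = 6.078; z_{0.26} = -0.6433, z_{0.73} = 0.6128.
σ = (6.078 − 4.812)/(0.6128 − (-0.6433)) = 1.007.
μ = 4.812 − (-0.6433)·1.007 = 5.460.
E[T] = exp(μ + σ²/2) = exp(5.460 + 0.5074) = 391 ms.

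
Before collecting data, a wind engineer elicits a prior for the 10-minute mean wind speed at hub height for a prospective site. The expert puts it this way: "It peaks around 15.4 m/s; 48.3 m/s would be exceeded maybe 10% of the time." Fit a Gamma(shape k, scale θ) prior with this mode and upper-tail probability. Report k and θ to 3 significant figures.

Gamma(k,θ) with k>1 has mode (k−1)θ, so θ = 15.4/(k−1).
Need P(X < 48.3) = 0.9 with θ tied to k this way. Start at k = 2, θ = 15.4: P(X<48.3) ≈ 0.820.
Too low — raise k to concentrate. Iterating converges to k ≈ 2.45.
Then θ = 15.4/(2.45−1) ≈ 10.6.

k ≈ 2.45, θ ≈ 10.6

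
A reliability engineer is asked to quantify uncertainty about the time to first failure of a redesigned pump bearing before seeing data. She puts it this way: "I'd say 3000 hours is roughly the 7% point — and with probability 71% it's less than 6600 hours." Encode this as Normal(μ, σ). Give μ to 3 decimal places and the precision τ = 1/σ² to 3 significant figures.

The p-quantile of Normal(μ,σ) is μ + z_p·σ, with z_{0.07} = -1.476 and z_{0.71} = 0.5534.
Eliminate σ: μ = (z₂·x₁ − z₁·x₂)/(z₂ − z₁) = (0.5534·3000 − (-1.476)·6600)/2.029 = 5618.229.
Then σ = (x₂ − x₁)/(z₂ − z₁) = (6600 − 3000)/2.029 = 1774.119.
Precision τ = 1/σ² = 1/1774² = 3.18e-07.

μ = 5618.229, τ = 3.18e-07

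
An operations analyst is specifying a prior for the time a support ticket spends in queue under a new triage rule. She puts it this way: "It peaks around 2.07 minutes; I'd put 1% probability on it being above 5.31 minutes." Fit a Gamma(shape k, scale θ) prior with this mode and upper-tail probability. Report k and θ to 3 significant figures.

k ≈ 6.26, θ ≈ 0.394

Gamma(k,θ) with k>1 has mode (k−1)θ, so θ = 2.07/(k−1).
Need P(X < 5.31) = 0.99 with θ tied to k this way. Start at k = 2, θ = 2.07: P(X<5.31) ≈ 0.726.
Too low — raise k to concentrate. Iterating converges to k ≈ 6.26.
Then θ = 2.07/(6.26−1) ≈ 0.394.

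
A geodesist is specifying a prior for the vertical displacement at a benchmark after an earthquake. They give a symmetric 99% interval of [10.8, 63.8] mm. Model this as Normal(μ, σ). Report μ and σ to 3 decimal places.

A symmetric 99% interval runs μ ± z·σ with z = 2.576.
Half-width = 26.5, so σ = 26.5/2.576 = 10.288.
μ is the interval midpoint, 37.300.

μ = 37.300, σ = 10.288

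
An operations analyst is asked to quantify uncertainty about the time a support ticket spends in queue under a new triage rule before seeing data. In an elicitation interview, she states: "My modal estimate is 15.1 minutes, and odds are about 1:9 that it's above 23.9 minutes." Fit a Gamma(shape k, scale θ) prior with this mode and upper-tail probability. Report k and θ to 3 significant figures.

k ≈ 9.9, θ ≈ 1.7

Gamma(k,θ) with k>1 has mode (k−1)θ, so θ = 15.1/(k−1).
Need P(X < 23.9) = 0.9 with θ tied to k this way. Start at k = 2, θ = 15.1: P(X<23.9) ≈ 0.469.
Too low — raise k to concentrate. Iterating converges to k ≈ 9.9.
Then θ = 15.1/(9.9−1) ≈ 1.7.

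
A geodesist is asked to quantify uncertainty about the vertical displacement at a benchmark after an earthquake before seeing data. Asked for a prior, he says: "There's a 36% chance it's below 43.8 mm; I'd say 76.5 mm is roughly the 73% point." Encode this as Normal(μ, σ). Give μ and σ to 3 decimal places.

The p-quantile of Normal(μ,σ) is μ + z_p·σ, with z_{0.36} = -0.3585 and z_{0.73} = 0.6128.
Eliminate σ: μ = (z₂·x₁ − z₁·x₂)/(z₂ − z₁) = (0.6128·43.8 − (-0.3585)·76.5)/0.9713 = 55.868.
Then σ = (x₂ − x₁)/(z₂ − z₁) = (76.5 − 43.8)/0.9713 = 33.667.

μ = 55.868, σ = 33.667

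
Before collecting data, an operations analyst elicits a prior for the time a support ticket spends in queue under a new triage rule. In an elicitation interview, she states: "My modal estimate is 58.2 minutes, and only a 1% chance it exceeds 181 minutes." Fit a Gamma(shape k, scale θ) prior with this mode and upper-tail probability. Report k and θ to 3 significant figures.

Gamma(k,θ) with k>1 has mode (k−1)θ, so θ = 58.2/(k−1).
Need P(X < 181) = 0.99 with θ tied to k this way. Start at k = 2, θ = 58.2: P(X<181) ≈ 0.817.
Too low — raise k to concentrate. Iterating converges to k ≈ 4.47.
Then θ = 58.2/(4.47−1) ≈ 16.8.

k ≈ 4.47, θ ≈ 16.8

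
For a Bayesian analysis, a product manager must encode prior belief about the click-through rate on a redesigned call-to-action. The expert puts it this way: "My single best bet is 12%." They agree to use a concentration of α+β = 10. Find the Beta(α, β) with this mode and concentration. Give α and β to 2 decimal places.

For α,β > 1 the Beta mode is (α−1)/(α+β−2). With α+β = 10, the mode is (α−1)/8.
Set (α−1)/8 = 0.12 → α = 1 + 0.12·8 = 1.96.
β = 10 − α = 8.04.

α = 1.96, β = 8.04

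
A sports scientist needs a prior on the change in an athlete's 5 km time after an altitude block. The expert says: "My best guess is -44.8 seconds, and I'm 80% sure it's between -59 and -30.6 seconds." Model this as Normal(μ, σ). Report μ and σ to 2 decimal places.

μ = -44.80, σ = 11.08

A symmetric 80% interval runs μ ± z·σ with z = 1.282.
Half-width = 14.2, so σ = 14.2/1.282 = 11.08.
μ is the stated best guess, -44.80.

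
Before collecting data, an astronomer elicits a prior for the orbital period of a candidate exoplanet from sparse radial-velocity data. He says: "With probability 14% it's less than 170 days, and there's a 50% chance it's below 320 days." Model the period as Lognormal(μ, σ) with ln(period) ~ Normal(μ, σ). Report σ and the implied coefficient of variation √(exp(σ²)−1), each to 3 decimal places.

σ ≈ 0.585, CV ≈ 0.639

If T ~ Lognormal(μ,σ) then ln T ~ Normal(μ,σ), so the p-quantile of ln T is μ + z_p·σ.
ln(170) = 5.136 and ln(320) = 5.768; z_{0.14} = -1.08, z_{0.5} = 0.
σ = (5.768 − 5.136)/(0 − (-1.08)) = 0.585.
μ = 5.136 − (-1.08)·0.585 = 5.768.
CV = √(exp(σ²)−1) = √(exp(0.3428)−1) = 0.639.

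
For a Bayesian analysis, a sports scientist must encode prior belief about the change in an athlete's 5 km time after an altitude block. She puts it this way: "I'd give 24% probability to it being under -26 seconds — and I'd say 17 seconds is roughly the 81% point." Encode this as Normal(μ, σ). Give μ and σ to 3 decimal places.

μ = -6.829, σ = 27.143

The p-quantile of Normal(μ,σ) is μ + z_p·σ, with z_{0.24} = -0.7063 and z_{0.81} = 0.8779.
Eliminate σ: μ = (z₂·x₁ − z₁·x₂)/(z₂ − z₁) = (0.8779·-26 − (-0.7063)·17)/1.584 = -6.829.
Then σ = (x₂ − x₁)/(z₂ − z₁) = (17 − -26)/1.584 = 27.143.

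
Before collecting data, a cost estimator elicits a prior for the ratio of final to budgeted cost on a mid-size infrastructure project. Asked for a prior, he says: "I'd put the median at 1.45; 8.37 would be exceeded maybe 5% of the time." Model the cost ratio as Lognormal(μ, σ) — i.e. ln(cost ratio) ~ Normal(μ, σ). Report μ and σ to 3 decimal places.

μ ≈ 0.372, σ ≈ 1.066

If T ~ Lognormal(μ,σ) then ln T ~ Normal(μ,σ), so the p-quantile of ln T is μ + z_p·σ.
ln(1.45) = 0.3716 and ln(8.37) = 2.125; z_{0.5} = 0, z_{0.95} = 1.645.
σ = (2.125 − 0.3716)/(1.645 − (0)) = 1.066.
μ = 0.3716 − (0)·1.066 = 0.372.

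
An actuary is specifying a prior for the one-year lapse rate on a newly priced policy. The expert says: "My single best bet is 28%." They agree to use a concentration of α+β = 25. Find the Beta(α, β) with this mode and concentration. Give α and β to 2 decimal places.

α = 7.44, β = 17.56

For α,β > 1 the Beta mode is (α−1)/(α+β−2). With α+β = 25, the mode is (α−1)/23.
Set (α−1)/23 = 0.28 → α = 1 + 0.28·23 = 7.44.
β = 25 − α = 17.56.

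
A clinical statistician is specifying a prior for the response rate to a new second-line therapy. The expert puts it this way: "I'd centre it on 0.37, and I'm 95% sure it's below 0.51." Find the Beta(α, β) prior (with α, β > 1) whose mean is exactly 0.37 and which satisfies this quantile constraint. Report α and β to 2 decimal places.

α ≈ 12.36, β ≈ 21.04

With mean 0.37 fixed, write α = 0.37s, β = 0.63s where s = α+β.
Need P(θ < 0.51) = 0.95 under Beta(0.37s, 0.63s). Normal approximation: (q−m)/√(m(1−m)/s) ≈ z_{0.95} = 1.64, so s ≈ 0.37·0.63·(1.64)²/(0.51−0.37)² = 32.2.
At s = 32.2: P(θ<0.51) ≈ 0.947. Adjusting to match 0.95 gives s ≈ 33.40.
So α = 0.37·33.40 ≈ 12.36, β = 0.63·33.40 ≈ 21.04.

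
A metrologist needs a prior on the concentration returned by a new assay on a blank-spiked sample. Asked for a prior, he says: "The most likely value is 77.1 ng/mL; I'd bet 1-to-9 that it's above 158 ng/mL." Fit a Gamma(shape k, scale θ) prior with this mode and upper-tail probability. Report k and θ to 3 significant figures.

Gamma(k,θ) with k>1 has mode (k−1)θ, so θ = 77.1/(k−1).
Need P(X < 158) = 0.9 with θ tied to k this way. Start at k = 2, θ = 77.1: P(X<158) ≈ 0.607.
Too low — raise k to concentrate. Iterating converges to k ≈ 4.73.
Then θ = 77.1/(4.73−1) ≈ 20.7.

k ≈ 4.73, θ ≈ 20.7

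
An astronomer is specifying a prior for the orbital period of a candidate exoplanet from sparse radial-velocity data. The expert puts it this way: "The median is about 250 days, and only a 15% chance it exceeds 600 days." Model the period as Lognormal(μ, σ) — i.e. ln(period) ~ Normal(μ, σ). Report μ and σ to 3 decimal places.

If T ~ Lognormal(μ,σ) then ln T ~ Normal(μ,σ), so the p-quantile of ln T is μ + z_p·σ.
ln(250) = 5.521 and ln(600) = 6.397; z_{0.5} = 0, z_{0.85} = 1.036.
σ = (6.397 − 5.521)/(1.036 − (0)) = 0.845.
μ = 5.521 − (0)·0.845 = 5.521.

μ ≈ 5.521, σ ≈ 0.845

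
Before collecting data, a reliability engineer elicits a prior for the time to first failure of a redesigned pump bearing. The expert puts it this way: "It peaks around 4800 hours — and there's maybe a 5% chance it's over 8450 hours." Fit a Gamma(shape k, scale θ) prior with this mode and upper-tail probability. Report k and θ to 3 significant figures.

k ≈ 9.72, θ ≈ 550

Gamma(k,θ) with k>1 has mode (k−1)θ, so θ = 4800/(k−1).
Need P(X < 8450) = 0.95 with θ tied to k this way. Start at k = 2, θ = 4800: P(X<8450) ≈ 0.525.
Too low — raise k to concentrate. Iterating converges to k ≈ 9.72.
Then θ = 4800/(9.72−1) ≈ 550.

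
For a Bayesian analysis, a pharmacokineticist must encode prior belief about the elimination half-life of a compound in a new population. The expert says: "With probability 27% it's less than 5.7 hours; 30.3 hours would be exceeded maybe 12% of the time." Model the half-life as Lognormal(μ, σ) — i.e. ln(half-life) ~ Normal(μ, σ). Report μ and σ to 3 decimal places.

μ ≈ 2.313, σ ≈ 0.934

If T ~ Lognormal(μ,σ) then ln T ~ Normal(μ,σ), so the p-quantile of ln T is μ + z_p·σ.
ln(5.7) = 1.74 and ln(30.3) = 3.411; z_{0.27} = -0.6128, z_{0.88} = 1.175.
σ = (3.411 − 1.74)/(1.175 − (-0.6128)) = 0.934.
μ = 1.74 − (-0.6128)·0.934 = 2.313.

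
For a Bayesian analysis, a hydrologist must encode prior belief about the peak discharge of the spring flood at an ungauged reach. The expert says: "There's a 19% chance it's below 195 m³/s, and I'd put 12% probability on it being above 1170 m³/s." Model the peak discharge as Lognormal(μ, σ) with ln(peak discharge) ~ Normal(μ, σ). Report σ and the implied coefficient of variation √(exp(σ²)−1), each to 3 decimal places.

If T ~ Lognormal(μ,σ) then ln T ~ Normal(μ,σ), so the p-quantile of ln T is μ + z_p·σ.
ln(195) = 5.273 and ln(1170) = 7.065; z_{0.19} = -0.8779, z_{0.88} = 1.175.
σ = (7.065 − 5.273)/(1.175 − (-0.8779)) = 0.873.
μ = 5.273 − (-0.8779)·0.873 = 6.039.
CV = √(exp(σ²)−1) = √(exp(0.7618)−1) = 1.069.

σ ≈ 0.873, CV ≈ 1.069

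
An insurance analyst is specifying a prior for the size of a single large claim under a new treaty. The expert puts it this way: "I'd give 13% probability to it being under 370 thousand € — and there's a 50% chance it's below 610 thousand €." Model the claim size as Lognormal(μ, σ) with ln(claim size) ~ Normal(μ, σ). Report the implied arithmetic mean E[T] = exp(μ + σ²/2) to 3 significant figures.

If T ~ Lognormal(μ,σ) then ln T ~ Normal(μ,σ), so the p-quantile of ln T is μ + z_p·σ.
ln(370) = 5.914 and ln(610) = 6.413; z_{0.13} = -1.126, z_{0.5} = 0.
σ = (6.413 − 5.914)/(0 − (-1.126)) = 0.444.
μ = 5.914 − (-1.126)·0.444 = 6.413.
E[T] = exp(μ + σ²/2) = exp(6.413 + 0.0985) = 673 thousand €.

E[T] ≈ 673 thousand €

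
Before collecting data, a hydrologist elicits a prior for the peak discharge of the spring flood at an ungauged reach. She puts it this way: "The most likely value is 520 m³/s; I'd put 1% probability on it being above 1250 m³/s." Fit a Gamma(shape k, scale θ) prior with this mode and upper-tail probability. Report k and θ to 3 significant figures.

k ≈ 7.15, θ ≈ 84.5

Gamma(k,θ) with k>1 has mode (k−1)θ, so θ = 520/(k−1).
Need P(X < 1250) = 0.99 with θ tied to k this way. Start at k = 2, θ = 520: P(X<1250) ≈ 0.692.
Too low — raise k to concentrate. Iterating converges to k ≈ 7.15.
Then θ = 520/(7.15−1) ≈ 84.5.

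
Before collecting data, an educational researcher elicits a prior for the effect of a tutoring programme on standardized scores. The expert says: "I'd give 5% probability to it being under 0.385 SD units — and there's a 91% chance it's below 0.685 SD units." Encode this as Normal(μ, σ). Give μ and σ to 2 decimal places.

μ = 0.55, σ = 0.10

The p-quantile of Normal(μ,σ) is μ + z_p·σ, with z_{0.05} = -1.645 and z_{0.91} = 1.341.
Eliminate σ: μ = (z₂·x₁ − z₁·x₂)/(z₂ − z₁) = (1.341·0.385 − (-1.645)·0.685)/2.986 = 0.55.
Then σ = (x₂ − x₁)/(z₂ − z₁) = (0.685 − 0.385)/2.986 = 0.10.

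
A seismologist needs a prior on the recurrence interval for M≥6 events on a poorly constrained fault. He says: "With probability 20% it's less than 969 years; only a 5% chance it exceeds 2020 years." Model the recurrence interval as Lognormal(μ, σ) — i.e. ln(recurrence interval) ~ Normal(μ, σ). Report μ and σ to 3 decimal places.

If T ~ Lognormal(μ,σ) then ln T ~ Normal(μ,σ), so the p-quantile of ln T is μ + z_p·σ.
ln(969) = 6.876 and ln(2020) = 7.611; z_{0.2} = -0.8416, z_{0.95} = 1.645.
σ = (7.611 − 6.876)/(1.645 − (-0.8416)) = 0.295.
μ = 6.876 − (-0.8416)·0.295 = 7.125.

μ ≈ 7.125, σ ≈ 0.295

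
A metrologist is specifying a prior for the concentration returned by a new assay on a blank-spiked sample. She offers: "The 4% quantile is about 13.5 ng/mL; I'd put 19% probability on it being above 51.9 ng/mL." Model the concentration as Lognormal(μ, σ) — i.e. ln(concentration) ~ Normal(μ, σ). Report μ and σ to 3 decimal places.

If T ~ Lognormal(μ,σ) then ln T ~ Normal(μ,σ), so the p-quantile of ln T is μ + z_p·σ.
ln(13.5) = 2.603 and ln(51.9) = 3.949; z_{0.04} = -1.751, z_{0.81} = 0.8779.
σ = (3.949 − 2.603)/(0.8779 − (-1.751)) = 0.512.
μ = 2.603 − (-1.751)·0.512 = 3.500.

μ ≈ 3.500, σ ≈ 0.512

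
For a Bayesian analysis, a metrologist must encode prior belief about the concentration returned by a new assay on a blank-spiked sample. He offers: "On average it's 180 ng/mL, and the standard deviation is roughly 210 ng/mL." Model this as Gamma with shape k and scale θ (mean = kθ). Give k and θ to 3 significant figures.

k ≈ 0.735, θ ≈ 245

For Gamma(k, scale θ): mean = kθ, variance = kθ², so CV = 1/√k.
CV = SD/mean = 210/180 = 1.167, hence k = 1/CV² = 0.735.
Then θ = mean/k = 180/0.735 = 245.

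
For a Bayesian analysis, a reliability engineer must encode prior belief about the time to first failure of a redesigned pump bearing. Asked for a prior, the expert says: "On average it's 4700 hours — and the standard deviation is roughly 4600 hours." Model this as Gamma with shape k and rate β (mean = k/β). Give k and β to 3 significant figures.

k ≈ 1.04, β ≈ 0.000222

For Gamma(k, rate β): mean = k/β, variance = k/β², so CV = 1/√k.
CV = SD/mean = 4600/4700 = 0.9787, hence k = 1/CV² = 1.04.
Then β = k/mean = 1.04/4700 = 0.000222.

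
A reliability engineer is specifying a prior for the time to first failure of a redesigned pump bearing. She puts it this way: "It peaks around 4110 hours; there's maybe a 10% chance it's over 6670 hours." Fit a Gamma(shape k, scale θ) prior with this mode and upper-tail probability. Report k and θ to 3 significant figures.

k ≈ 9.03, θ ≈ 512

Gamma(k,θ) with k>1 has mode (k−1)θ, so θ = 4110/(k−1).
Need P(X < 6670) = 0.9 with θ tied to k this way. Start at k = 2, θ = 4110: P(X<6670) ≈ 0.482.
Too low — raise k to concentrate. Iterating converges to k ≈ 9.03.
Then θ = 4110/(9.03−1) ≈ 512.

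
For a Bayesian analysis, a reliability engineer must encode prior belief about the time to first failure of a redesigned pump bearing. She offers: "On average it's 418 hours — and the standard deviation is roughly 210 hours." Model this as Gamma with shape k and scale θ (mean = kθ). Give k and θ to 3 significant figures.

k ≈ 3.96, θ ≈ 106

For Gamma(k, scale θ): mean = kθ, variance = kθ², so CV = 1/√k.
CV = SD/mean = 210/418 = 0.5024, hence k = 1/CV² = 3.96.
Then θ = mean/k = 418/3.96 = 106.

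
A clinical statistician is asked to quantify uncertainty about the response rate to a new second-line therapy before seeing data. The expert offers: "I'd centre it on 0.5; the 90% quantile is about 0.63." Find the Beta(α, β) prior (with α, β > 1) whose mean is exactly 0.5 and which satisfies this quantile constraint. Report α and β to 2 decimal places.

With mean 0.5 fixed, write α = 0.5s, β = 0.5s where s = α+β.
Need P(θ < 0.63) = 0.9 under Beta(0.5s, 0.5s). Normal approximation: (q−m)/√(m(1−m)/s) ≈ z_{0.9} = 1.28, so s ≈ 0.5·0.5·(1.28)²/(0.63−0.5)² = 24.3.
At s = 24.3: P(θ<0.63) ≈ 0.902. Adjusting to match 0.9 gives s ≈ 23.96.
So α = 0.5·23.96 ≈ 11.98, β = 0.5·23.96 ≈ 11.98.

α ≈ 11.98, β ≈ 11.98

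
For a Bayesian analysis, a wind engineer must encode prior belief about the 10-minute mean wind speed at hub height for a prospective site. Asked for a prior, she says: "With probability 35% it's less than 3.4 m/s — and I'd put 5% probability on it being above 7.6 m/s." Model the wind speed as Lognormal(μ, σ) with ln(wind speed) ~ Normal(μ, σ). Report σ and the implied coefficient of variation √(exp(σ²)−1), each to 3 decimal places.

If T ~ Lognormal(μ,σ) then ln T ~ Normal(μ,σ), so the p-quantile of ln T is μ + z_p·σ.
ln(3.4) = 1.224 and ln(7.6) = 2.028; z_{0.35} = -0.3853, z_{0.95} = 1.645.
σ = (2.028 − 1.224)/(1.645 − (-0.3853)) = 0.396.
μ = 1.224 − (-0.3853)·0.396 = 1.376.
CV = √(exp(σ²)−1) = √(exp(0.1570)−1) = 0.412.

σ ≈ 0.396, CV ≈ 0.412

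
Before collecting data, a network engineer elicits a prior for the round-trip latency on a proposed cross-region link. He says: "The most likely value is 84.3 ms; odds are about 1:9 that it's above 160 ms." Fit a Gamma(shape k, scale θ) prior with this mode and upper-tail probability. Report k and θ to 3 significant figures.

Gamma(k,θ) with k>1 has mode (k−1)θ, so θ = 84.3/(k−1).
Need P(X < 160) = 0.9 with θ tied to k this way. Start at k = 2, θ = 84.3: P(X<160) ≈ 0.566.
Too low — raise k to concentrate. Iterating converges to k ≈ 5.66.
Then θ = 84.3/(5.66−1) ≈ 18.1.

k ≈ 5.66, θ ≈ 18.1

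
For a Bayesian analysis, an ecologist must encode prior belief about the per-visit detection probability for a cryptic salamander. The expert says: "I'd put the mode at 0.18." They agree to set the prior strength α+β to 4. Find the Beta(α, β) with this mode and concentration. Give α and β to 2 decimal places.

α = 1.36, β = 2.64

For α,β > 1 the Beta mode is (α−1)/(α+β−2). With α+β = 4, the mode is (α−1)/2.
Set (α−1)/2 = 0.18 → α = 1 + 0.18·2 = 1.36.
β = 4 − α = 2.64.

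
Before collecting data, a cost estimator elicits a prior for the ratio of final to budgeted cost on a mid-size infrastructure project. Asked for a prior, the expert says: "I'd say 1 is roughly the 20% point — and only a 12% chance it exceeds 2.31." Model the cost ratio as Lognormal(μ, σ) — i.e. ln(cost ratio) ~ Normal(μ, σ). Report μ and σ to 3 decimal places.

If T ~ Lognormal(μ,σ) then ln T ~ Normal(μ,σ), so the p-quantile of ln T is μ + z_p·σ.
ln(1) = 0 and ln(2.31) = 0.8372; z_{0.2} = -0.8416, z_{0.88} = 1.175.
σ = (0.8372 − 0)/(1.175 − (-0.8416)) = 0.415.
μ = 0 − (-0.8416)·0.415 = 0.349.

μ ≈ 0.349, σ ≈ 0.415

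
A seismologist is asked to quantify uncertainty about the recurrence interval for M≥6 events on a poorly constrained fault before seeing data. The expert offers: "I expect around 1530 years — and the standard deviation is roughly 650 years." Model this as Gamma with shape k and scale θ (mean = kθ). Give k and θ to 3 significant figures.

k ≈ 5.54, θ ≈ 276

For Gamma(k, scale θ): mean = kθ, variance = kθ², so CV = 1/√k.
CV = SD/mean = 650/1530 = 0.4248, hence k = 1/CV² = 5.54.
Then θ = mean/k = 1530/5.54 = 276.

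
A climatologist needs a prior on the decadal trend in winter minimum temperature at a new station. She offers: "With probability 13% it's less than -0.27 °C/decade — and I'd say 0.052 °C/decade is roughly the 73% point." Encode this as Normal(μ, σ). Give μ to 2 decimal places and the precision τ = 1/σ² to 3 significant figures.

For Normal(μ,σ), the p-quantile is μ + z_p·σ. Here z_{0.13} = -1.126, z_{0.73} = 0.6128.
So -0.27 = μ − 1.126σ and 0.052 = μ + 0.6128σ.
Subtracting: σ = (0.052 − -0.27)/(0.6128 − (-1.126)) = 0.19.
Then μ = -0.27 − (-1.126)·0.19 = -0.06.
Precision τ = 1/σ² = 1/0.1851² = 29.2.

μ = -0.06, τ = 29.2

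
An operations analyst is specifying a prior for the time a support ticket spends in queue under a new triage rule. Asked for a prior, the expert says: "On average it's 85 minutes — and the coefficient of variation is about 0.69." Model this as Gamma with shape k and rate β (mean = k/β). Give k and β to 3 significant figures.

k ≈ 2.1, β ≈ 0.0247

For Gamma(k, rate β): mean = k/β, variance = k/β², so CV = 1/√k.
CV = 0.69, hence k = 1/CV² = 2.1.
Then β = k/mean = 2.1/85 = 0.0247.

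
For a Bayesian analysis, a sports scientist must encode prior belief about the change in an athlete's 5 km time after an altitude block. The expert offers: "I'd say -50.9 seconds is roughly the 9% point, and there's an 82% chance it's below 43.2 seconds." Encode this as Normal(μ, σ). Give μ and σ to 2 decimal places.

The p-quantile of Normal(μ,σ) is μ + z_p·σ, with z_{0.09} = -1.341 and z_{0.82} = 0.9154.
Eliminate σ: μ = (z₂·x₁ − z₁·x₂)/(z₂ − z₁) = (0.9154·-50.9 − (-1.341)·43.2)/2.256 = 5.02.
Then σ = (x₂ − x₁)/(z₂ − z₁) = (43.2 − -50.9)/2.256 = 41.71.

μ = 5.02, σ = 41.71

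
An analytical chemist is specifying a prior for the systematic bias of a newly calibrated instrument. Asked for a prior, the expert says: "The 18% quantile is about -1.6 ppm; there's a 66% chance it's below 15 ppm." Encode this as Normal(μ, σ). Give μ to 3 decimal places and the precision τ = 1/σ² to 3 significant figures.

For Normal(μ,σ), the p-quantile is μ + z_p·σ. Here z_{0.18} = -0.9154, z_{0.66} = 0.4125.
So -1.6 = μ − 0.9154σ and 15 = μ + 0.4125σ.
Subtracting: σ = (15 − -1.6)/(0.4125 − (-0.9154)) = 12.502.
Then μ = -1.6 − (-0.9154)·12.502 = 9.844.
Precision τ = 1/σ² = 1/12.5² = 0.0064.

μ = 9.844, τ = 0.0064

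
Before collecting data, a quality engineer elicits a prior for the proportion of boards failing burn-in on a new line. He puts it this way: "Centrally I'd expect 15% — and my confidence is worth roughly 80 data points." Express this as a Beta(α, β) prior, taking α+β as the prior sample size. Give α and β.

Under the effective-sample-size interpretation, Beta(α, β) has prior mean α/(α+β) and prior sample size α+β.
So α+β = 80 and α/(α+β) = 0.15, giving α = 0.15·80 = 12 and β = 80 − 12 = 68.

α = 12, β = 68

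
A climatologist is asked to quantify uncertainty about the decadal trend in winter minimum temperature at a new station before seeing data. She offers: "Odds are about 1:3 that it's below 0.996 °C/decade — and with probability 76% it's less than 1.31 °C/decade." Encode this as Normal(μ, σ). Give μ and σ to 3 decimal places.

μ = 1.149, σ = 0.227

The p-quantile of Normal(μ,σ) is μ + z_p·σ, with z_{0.25} = -0.6745 and z_{0.76} = 0.7063.
Eliminate σ: μ = (z₂·x₁ − z₁·x₂)/(z₂ − z₁) = (0.7063·0.996 − (-0.6745)·1.31)/1.381 = 1.149.
Then σ = (x₂ − x₁)/(z₂ − z₁) = (1.31 − 0.996)/1.381 = 0.227.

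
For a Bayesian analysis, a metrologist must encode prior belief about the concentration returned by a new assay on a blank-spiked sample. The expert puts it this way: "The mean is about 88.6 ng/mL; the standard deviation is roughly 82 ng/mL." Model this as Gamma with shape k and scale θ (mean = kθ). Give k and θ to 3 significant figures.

k ≈ 1.17, θ ≈ 75.9

For Gamma(k, scale θ): mean = kθ, variance = kθ², so CV = 1/√k.
CV = SD/mean = 82/88.6 = 0.9255, hence k = 1/CV² = 1.17.
Then θ = mean/k = 88.6/1.17 = 75.9.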